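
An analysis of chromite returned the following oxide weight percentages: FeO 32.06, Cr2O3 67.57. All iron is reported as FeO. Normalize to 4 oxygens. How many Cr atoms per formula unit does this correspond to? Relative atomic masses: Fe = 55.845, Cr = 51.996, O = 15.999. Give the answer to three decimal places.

FeO: 32.06/71.844 = 0.44624 mol → 0.44624 mol Fe, 0.44624 mol O.
Cr2O3: 67.57/151.989 = 0.44457 mol → 0.88914 mol Cr, 1.33371 mol O.
Total oxygen = 1.77995 mol. Normalization factor = 4/1.77995 = 2.24725.
Cr per 4 O = 0.88914 × 2.24725 = 1.998.

1.998 Cr apfu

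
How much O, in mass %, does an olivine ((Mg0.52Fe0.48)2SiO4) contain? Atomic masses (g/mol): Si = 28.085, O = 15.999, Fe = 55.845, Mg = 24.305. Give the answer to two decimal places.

Formula mass = 1.04*24.305 + 0.96*55.845 + 1*28.085 + 4*15.999 = 170.969 g/mol, of which 63.996 g is O.
So O makes up 63.996/170.969 = 0.3743 of the mass, i.e. 37.43%.

37.43 mass %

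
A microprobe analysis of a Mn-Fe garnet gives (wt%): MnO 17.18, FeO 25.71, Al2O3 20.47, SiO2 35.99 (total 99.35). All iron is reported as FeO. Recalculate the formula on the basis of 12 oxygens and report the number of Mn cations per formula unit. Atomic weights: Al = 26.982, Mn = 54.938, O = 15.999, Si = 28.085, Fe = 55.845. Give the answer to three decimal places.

1.211 Mn apfu

MnO: 17.18/70.937 = 0.24219 mol → 0.24219 mol Mn, 0.24219 mol O.
FeO: 25.71/71.844 = 0.35786 mol → 0.35786 mol Fe, 0.35786 mol O.
Al2O3: 20.47/101.961 = 0.20076 mol → 0.40152 mol Al, 0.60228 mol O.
SiO2: 35.99/60.083 = 0.59900 mol → 0.59900 mol Si, 1.19800 mol O.
Total oxygen = 2.40033 mol. Normalization factor = 12/2.40033 = 4.99931.
Mn per 12 O = 0.24219 × 4.99931 = 1.211.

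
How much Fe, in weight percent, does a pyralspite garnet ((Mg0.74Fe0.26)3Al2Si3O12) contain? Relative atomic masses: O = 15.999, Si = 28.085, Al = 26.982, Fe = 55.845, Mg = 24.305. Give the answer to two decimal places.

10.18 weight percent

Molar mass of (Mg0.74Fe0.26)3Al2Si3O12: 2.22·24.305 + 0.78·55.845 + 2·26.982 + 3·28.085 + 12·15.999 = 427.723 g/mol.
Mass of Fe per formula unit: 0.78 × 55.845 = 43.559 g.
Weight fraction Fe = 43.559 / 427.723 = 0.1018.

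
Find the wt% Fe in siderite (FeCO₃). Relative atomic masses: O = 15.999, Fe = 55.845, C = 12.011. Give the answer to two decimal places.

Formula mass = 1*55.845 + 1*12.011 + 3*15.999 = 115.853 g/mol, of which 55.845 g is Fe.
So Fe makes up 55.845/115.853 = 0.4820 of the mass, i.e. 48.20%.

48.20 wt%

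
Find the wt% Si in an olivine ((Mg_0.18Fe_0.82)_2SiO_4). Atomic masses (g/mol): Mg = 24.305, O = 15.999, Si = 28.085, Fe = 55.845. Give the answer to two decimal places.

14.60 mass %

M((Mg_0.18Fe_0.82)_2SiO_4) = 192.417 g/mol.
Si contributes 1 × 28.085 = 28.085 g per mole.
28.085/192.417 = 0.1460 → 14.60%.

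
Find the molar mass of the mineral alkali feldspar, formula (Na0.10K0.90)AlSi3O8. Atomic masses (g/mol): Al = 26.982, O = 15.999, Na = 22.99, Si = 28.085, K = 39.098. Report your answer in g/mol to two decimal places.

276.72 g/mol

Na: 0.10 × 22.99 = 2.2990
K: 0.90 × 39.098 = 35.1882
Al: 1 × 26.982 = 26.9820
Si: 3 × 28.085 = 84.2550
O: 8 × 15.999 = 127.9920
Summing the contributions gives the formula mass.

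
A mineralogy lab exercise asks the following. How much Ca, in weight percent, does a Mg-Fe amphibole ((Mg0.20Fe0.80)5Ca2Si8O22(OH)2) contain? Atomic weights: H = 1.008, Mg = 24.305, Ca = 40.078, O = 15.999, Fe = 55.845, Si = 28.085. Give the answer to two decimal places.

8.54 weight percent

Formula mass = 1*24.305 + 4*55.845 + 2*40.078 + 8*28.085 + 24*15.999 + 2*1.008 = 938.513 g/mol, of which 80.156 g is Ca.
So Ca makes up 80.156/938.513 = 0.0854 of the mass, i.e. 8.54%.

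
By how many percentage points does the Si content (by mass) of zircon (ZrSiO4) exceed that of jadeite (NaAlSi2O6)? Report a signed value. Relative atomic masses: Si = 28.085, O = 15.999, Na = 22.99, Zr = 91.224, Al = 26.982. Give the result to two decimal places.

First mineral: 28.085 g Si in 183.305 g formula = 15.32 wt% Si.
Second mineral: 56.170 g Si in 202.136 g formula = 27.79 wt% Si.
15.32% − 27.79% gives a difference of -12.47 percentage points.

-12.47 percentage points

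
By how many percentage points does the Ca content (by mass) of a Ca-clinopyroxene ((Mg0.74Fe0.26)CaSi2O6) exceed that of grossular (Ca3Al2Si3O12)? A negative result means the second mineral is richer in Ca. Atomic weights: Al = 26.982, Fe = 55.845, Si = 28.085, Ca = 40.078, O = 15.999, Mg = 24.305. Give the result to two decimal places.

M((Mg0.74Fe0.26)CaSi2O6) = 224.747 g/mol, so wt% Ca = 40.078/224.747 × 100 = 17.83%.
M(Ca3Al2Si3O12) = 450.441 g/mol, so wt% Ca = 120.234/450.441 × 100 = 26.69%.
17.83 − 26.69 = -8.86 pp.

-8.86 percentage points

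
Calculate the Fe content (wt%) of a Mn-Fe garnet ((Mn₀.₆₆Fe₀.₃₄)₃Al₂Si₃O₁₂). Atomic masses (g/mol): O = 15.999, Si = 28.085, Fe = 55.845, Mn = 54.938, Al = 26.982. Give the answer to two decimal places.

Formula mass = 1.98×54.938 + 1.02×55.845 + 2×26.982 + 3×28.085 + 12×15.999 = 495.946 g/mol, of which 56.962 g is Fe.
So Fe makes up 56.962/495.946 = 0.1149 of the mass, i.e. 11.49%.

11.49 wt%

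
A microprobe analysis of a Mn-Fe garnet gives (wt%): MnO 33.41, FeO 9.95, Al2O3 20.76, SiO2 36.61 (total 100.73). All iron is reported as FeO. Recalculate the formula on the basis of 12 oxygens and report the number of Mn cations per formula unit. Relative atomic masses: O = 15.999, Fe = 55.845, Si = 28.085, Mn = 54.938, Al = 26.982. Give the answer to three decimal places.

33.41 wt% MnO ÷ 70.937 g/mol = 0.47098 mol, giving 0.47098 Mn and 0.47098 O.
9.95 wt% FeO ÷ 71.844 g/mol = 0.13849 mol, giving 0.13849 Fe and 0.13849 O.
20.76 wt% Al2O3 ÷ 101.961 g/mol = 0.20361 mol, giving 0.40722 Al and 0.61083 O.
36.61 wt% SiO2 ÷ 60.083 g/mol = 0.60932 mol, giving 0.60932 Si and 1.21864 O.
Oxygen sums to 2.43894; scaling by 12/2.43894 = 4.92017 puts the formula on 12 O.
Mn: 0.47098 × 4.92017 = 2.317 atoms per formula unit.

2.317 Mn apfu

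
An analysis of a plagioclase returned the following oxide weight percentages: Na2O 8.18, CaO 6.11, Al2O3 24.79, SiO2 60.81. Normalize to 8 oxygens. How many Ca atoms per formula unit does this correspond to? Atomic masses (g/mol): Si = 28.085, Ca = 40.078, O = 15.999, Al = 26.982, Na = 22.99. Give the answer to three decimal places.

0.291 Ca apfu

Na2O: 8.18/61.979 = 0.13198 mol → 0.26396 mol Na, 0.13198 mol O.
CaO: 6.11/56.077 = 0.10896 mol → 0.10896 mol Ca, 0.10896 mol O.
Al2O3: 24.79/101.961 = 0.24313 mol → 0.48626 mol Al, 0.72939 mol O.
SiO2: 60.81/60.083 = 1.01210 mol → 1.01210 mol Si, 2.02420 mol O.
Total oxygen = 2.99453 mol. Normalization factor = 8/2.99453 = 2.67154.
Ca per 8 O = 0.10896 × 2.67154 = 0.291.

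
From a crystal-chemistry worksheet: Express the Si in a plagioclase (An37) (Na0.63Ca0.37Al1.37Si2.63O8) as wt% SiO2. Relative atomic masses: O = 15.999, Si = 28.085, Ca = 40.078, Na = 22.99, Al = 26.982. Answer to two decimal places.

Molar mass of Na0.63Ca0.37Al1.37Si2.63O8 = 0.63*22.99 + 0.37*40.078 + 1.37*26.982 + 2.63*28.085 + 8*15.999 = 268.133 g/mol.
Each formula unit contains 2.63 Si, equivalent to 2.63/1 = 2.6300 mol SiO2.
M(SiO2) = 1×28.085 + 2×15.999 = 60.083 g/mol.
Mass of SiO2 per formula unit = 2.6300 × 60.083 = 158.018 g.
SiO2 wt% = 158.018 / 268.133 × 100 = 58.93%.

58.93 wt%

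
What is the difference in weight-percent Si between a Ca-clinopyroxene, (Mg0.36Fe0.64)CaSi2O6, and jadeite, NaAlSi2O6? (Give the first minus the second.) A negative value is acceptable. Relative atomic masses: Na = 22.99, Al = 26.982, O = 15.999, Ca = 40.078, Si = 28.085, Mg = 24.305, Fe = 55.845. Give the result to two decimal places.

-4.06 percentage points

M((Mg0.36Fe0.64)CaSi2O6) = 236.733 g/mol, so wt% Si = 56.170/236.733 × 100 = 23.73%.
M(NaAlSi2O6) = 202.136 g/mol, so wt% Si = 56.170/202.136 × 100 = 27.79%.
23.73 − 27.79 = -4.06 pp.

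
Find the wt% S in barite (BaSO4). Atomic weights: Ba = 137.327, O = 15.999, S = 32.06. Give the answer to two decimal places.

M(BaSO4) = 233.383 g/mol.
S contributes 1 × 32.06 = 32.060 g per mole.
32.060/233.383 = 0.1374 → 13.74%.

13.74 wt%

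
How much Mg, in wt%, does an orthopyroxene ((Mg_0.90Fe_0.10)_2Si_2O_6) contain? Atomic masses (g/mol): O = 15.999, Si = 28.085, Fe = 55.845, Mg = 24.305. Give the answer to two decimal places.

Molar mass of (Mg_0.90Fe_0.10)_2Si_2O_6: 1.80×24.305 + 0.20×55.845 + 2×28.085 + 6×15.999 = 207.082 g/mol.
Mass of Mg per formula unit: 1.80 × 24.305 = 43.749 g.
Weight fraction Mg = 43.749 / 207.082 = 0.2113.

21.13 wt%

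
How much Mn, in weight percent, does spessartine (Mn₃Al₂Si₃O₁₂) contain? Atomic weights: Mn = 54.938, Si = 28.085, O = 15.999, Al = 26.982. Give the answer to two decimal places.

33.29 weight percent

Formula mass = 3*54.938 + 2*26.982 + 3*28.085 + 12*15.999 = 495.021 g/mol, of which 164.814 g is Mn.
So Mn makes up 164.814/495.021 = 0.3329 of the mass, i.e. 33.29%.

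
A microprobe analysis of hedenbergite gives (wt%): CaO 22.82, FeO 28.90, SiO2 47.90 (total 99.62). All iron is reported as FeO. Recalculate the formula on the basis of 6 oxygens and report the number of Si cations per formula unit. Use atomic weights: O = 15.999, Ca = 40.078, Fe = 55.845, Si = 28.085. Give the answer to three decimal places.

CaO (M=56.077): mol = 0.40694; Ca = 0.40694, O = 0.40694.
FeO (M=71.844): mol = 0.40226; Fe = 0.40226, O = 0.40226.
SiO2 (M=60.083): mol = 0.79723; Si = 0.79723, O = 1.59446.
ΣO = 2.40366; factor = 6/ΣO = 2.49619.
Si apfu = 0.79723 × 2.49619 = 1.990.

1.990 Si apfu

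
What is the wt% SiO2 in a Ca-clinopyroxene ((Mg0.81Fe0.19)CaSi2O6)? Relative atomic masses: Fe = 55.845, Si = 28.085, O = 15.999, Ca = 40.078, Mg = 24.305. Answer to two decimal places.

54.00 wt%

Formula mass = 222.540 g/mol.
2 Si → 2.0000 mol SiO2 per formula unit; M(SiO2) = 60.083, so SiO2 mass = 120.166 g.
120.166/222.540 × 100 = 54.00 wt%.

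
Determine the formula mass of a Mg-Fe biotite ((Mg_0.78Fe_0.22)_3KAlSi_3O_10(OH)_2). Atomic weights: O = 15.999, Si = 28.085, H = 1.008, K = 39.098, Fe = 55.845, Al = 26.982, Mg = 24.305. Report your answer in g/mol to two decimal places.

M = 2.34·24.305 + 0.66·55.845 + 1·39.098 + 1·26.982 + 3·28.085 + 12·15.999 + 2·1.008

438.07 g/mol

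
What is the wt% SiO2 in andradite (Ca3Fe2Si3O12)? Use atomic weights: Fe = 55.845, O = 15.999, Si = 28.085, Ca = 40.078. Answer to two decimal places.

Formula mass = 508.167 g/mol.
3 Si → 3.0000 mol SiO2 per formula unit; M(SiO2) = 60.083, so SiO2 mass = 180.249 g.
180.249/508.167 × 100 = 35.47 wt%.

35.47 wt%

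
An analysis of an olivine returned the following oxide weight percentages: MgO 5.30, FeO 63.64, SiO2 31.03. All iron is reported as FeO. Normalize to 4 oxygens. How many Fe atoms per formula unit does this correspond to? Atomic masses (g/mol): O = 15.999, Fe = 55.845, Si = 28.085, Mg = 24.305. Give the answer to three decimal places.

MgO (M=40.304): mol = 0.13150; Mg = 0.13150, O = 0.13150.
FeO (M=71.844): mol = 0.88581; Fe = 0.88581, O = 0.88581.
SiO2 (M=60.083): mol = 0.51645; Si = 0.51645, O = 1.03290.
ΣO = 2.05021; factor = 4/ΣO = 1.95102.
Fe apfu = 0.88581 × 1.95102 = 1.728.

1.728 Fe apfu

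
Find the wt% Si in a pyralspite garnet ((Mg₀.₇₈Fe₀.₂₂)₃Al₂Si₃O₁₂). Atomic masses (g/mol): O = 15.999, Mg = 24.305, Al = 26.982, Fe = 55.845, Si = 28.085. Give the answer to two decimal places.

Molar mass of (Mg₀.₇₈Fe₀.₂₂)₃Al₂Si₃O₁₂: 2.34·24.305 + 0.66·55.845 + 2·26.982 + 3·28.085 + 12·15.999 = 423.938 g/mol.
Mass of Si per formula unit: 3 × 28.085 = 84.255 g.
Weight fraction Si = 84.255 / 423.938 = 0.1987.

19.87 mass %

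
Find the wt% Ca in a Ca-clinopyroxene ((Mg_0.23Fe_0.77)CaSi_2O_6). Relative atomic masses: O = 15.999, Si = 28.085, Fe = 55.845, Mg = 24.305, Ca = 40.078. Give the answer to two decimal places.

Molar mass of (Mg_0.23Fe_0.77)CaSi_2O_6: 0.23×24.305 + 0.77×55.845 + 1×40.078 + 2×28.085 + 6×15.999 = 240.833 g/mol.
Mass of Ca per formula unit: 1 × 40.078 = 40.078 g.
Weight fraction Ca = 40.078 / 240.833 = 0.1664.

16.64 mass %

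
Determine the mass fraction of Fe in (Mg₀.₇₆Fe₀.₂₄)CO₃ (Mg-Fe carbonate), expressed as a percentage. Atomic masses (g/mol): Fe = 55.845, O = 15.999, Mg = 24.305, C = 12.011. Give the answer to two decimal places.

M((Mg₀.₇₆Fe₀.₂₄)CO₃) = 91.883 g/mol.
Fe contributes 0.24 × 55.845 = 13.403 g per mole.
13.403/91.883 = 0.1459 → 14.59%.

14.59 mass %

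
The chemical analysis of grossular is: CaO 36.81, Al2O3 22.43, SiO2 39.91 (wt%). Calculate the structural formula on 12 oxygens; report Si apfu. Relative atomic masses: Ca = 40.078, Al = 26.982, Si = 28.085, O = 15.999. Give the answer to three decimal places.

CaO: 36.81/56.077 = 0.65642 mol → 0.65642 mol Ca, 0.65642 mol O.
Al2O3: 22.43/101.961 = 0.21999 mol → 0.43998 mol Al, 0.65997 mol O.
SiO2: 39.91/60.083 = 0.66425 mol → 0.66425 mol Si, 1.32850 mol O.
Total oxygen = 2.64489 mol. Normalization factor = 12/2.64489 = 4.53705.
Si per 12 O = 0.66425 × 4.53705 = 3.014.

3.014 Si apfu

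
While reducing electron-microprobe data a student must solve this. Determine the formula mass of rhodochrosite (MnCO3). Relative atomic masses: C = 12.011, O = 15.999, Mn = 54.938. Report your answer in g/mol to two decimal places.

114.95 g/mol

The formula mass is the sum 1*54.938 + 1*12.011 + 3*15.999.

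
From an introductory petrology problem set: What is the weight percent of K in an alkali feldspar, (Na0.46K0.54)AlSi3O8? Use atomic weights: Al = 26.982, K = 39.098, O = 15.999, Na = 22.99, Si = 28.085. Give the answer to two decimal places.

M((Na0.46K0.54)AlSi3O8) = 270.917 g/mol.
K contributes 0.54 × 39.098 = 21.113 g per mole.
21.113/270.917 = 0.0779 → 7.79%.

7.79 wt%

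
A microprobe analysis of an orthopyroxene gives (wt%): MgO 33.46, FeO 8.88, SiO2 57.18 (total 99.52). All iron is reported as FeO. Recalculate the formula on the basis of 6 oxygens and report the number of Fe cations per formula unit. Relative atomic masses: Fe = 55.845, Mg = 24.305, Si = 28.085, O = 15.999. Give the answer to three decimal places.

MgO (M=40.304): mol = 0.83019; Mg = 0.83019, O = 0.83019.
FeO (M=71.844): mol = 0.12360; Fe = 0.12360, O = 0.12360.
SiO2 (M=60.083): mol = 0.95168; Si = 0.95168, O = 1.90336.
ΣO = 2.85715; factor = 6/ΣO = 2.09999.
Fe apfu = 0.12360 × 2.09999 = 0.260.

0.260 Fe apfu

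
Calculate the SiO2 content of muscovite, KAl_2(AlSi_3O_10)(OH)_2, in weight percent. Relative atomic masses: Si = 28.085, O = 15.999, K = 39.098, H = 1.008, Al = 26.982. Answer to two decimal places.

45.25 wt%

Formula mass = 398.303 g/mol.
3 Si → 3.0000 mol SiO2 per formula unit; M(SiO2) = 60.083, so SiO2 mass = 180.249 g.
180.249/398.303 × 100 = 45.25 wt%.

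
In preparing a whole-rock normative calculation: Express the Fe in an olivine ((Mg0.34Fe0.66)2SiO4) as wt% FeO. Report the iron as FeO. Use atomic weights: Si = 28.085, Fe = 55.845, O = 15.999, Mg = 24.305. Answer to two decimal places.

52.01 wt%

Formula mass = 182.324 g/mol.
1.32 Fe → 1.3200 mol FeO per formula unit; M(FeO) = 71.844, so FeO mass = 94.834 g.
94.834/182.324 × 100 = 52.01 wt%.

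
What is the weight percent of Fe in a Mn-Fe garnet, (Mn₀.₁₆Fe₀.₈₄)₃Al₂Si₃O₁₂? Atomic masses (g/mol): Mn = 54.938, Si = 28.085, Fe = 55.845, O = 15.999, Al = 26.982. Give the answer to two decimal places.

M((Mn₀.₁₆Fe₀.₈₄)₃Al₂Si₃O₁₂) = 497.307 g/mol.
Fe contributes 2.52 × 55.845 = 140.729 g per mole.
140.729/497.307 = 0.2830 → 28.30%.

28.30 weight percent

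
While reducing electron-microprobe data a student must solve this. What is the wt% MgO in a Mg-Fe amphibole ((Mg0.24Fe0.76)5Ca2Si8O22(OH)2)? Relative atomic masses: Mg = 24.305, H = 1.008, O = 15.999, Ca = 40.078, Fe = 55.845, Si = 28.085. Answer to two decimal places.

Molar mass of (Mg0.24Fe0.76)5Ca2Si8O22(OH)2 = 1.20*24.305 + 3.80*55.845 + 2*40.078 + 8*28.085 + 24*15.999 + 2*1.008 = 932.205 g/mol.
Each formula unit contains 1.20 Mg, equivalent to 1.20/1 = 1.2000 mol MgO.
M(MgO) = 1×24.305 + 1×15.999 = 40.304 g/mol.
Mass of MgO per formula unit = 1.2000 × 40.304 = 48.365 g.
MgO wt% = 48.365 / 932.205 × 100 = 5.19%.

5.19 wt%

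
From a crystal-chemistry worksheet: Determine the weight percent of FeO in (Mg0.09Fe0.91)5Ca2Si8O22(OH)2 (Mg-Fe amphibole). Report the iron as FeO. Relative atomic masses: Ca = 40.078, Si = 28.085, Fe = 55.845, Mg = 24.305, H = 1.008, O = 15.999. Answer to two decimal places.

Molar mass of (Mg0.09Fe0.91)5Ca2Si8O22(OH)2 = 0.45×24.305 + 4.55×55.845 + 2×40.078 + 8×28.085 + 24×15.999 + 2×1.008 = 955.860 g/mol.
Each formula unit contains 4.55 Fe, equivalent to 4.55/1 = 4.5500 mol FeO.
M(FeO) = 1×55.845 + 1×15.999 = 71.844 g/mol.
Mass of FeO per formula unit = 4.5500 × 71.844 = 326.890 g.
FeO wt% = 326.890 / 955.860 × 100 = 34.20%.

34.20 wt%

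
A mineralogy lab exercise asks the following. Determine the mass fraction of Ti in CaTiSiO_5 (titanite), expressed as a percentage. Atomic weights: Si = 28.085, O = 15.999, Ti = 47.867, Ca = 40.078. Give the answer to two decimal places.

24.42 mass %

Molar mass of CaTiSiO_5: 1×40.078 + 1×47.867 + 1×28.085 + 5×15.999 = 196.025 g/mol.
Mass of Ti per formula unit: 1 × 47.867 = 47.867 g.
Weight fraction Ti = 47.867 / 196.025 = 0.2442.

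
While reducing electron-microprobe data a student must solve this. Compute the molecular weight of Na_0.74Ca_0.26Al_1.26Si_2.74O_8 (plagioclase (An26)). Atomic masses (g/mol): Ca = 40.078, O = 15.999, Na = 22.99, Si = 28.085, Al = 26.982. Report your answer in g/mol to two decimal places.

The formula mass is the sum 0.74×22.99 + 0.26×40.078 + 1.26×26.982 + 2.74×28.085 + 8×15.999.

266.38 g/mol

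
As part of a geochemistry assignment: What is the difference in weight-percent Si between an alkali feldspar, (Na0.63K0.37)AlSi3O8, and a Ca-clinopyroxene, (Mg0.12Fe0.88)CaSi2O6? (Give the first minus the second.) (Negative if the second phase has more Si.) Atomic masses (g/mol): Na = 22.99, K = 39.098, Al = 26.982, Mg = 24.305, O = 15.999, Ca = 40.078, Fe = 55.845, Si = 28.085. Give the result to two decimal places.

First mineral: 84.255 g Si in 268.179 g formula = 31.42 wt% Si.
Second mineral: 56.170 g Si in 244.302 g formula = 22.99 wt% Si.
31.42% − 22.99% gives a difference of 8.43 percentage points.

8.43 percentage points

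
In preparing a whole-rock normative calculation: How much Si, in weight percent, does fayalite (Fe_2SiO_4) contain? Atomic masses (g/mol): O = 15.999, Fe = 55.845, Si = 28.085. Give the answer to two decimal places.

13.78 weight percent

M(Fe_2SiO_4) = 203.771 g/mol.
Si contributes 1 × 28.085 = 28.085 g per mole.
28.085/203.771 = 0.1378 → 13.78%.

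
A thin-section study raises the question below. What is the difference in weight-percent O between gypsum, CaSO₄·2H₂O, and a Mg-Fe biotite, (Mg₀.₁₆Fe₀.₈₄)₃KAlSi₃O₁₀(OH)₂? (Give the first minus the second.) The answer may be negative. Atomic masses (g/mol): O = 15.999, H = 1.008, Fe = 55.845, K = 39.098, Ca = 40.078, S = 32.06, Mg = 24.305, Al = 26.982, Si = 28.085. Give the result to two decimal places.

17.11 percentage points

M(CaSO₄·2H₂O) = 172.164 g/mol, so wt% O = 95.994/172.164 × 100 = 55.76%.
M((Mg₀.₁₆Fe₀.₈₄)₃KAlSi₃O₁₀(OH)₂) = 496.735 g/mol, so wt% O = 191.988/496.735 × 100 = 38.65%.
55.76 − 38.65 = 17.11 pp.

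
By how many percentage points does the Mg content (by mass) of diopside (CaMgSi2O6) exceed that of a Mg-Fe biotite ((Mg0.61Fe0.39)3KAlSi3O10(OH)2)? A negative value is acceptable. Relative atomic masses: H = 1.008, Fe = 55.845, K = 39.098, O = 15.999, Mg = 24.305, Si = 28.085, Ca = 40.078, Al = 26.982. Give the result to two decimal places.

1.43 percentage points

M(CaMgSi2O6) = 216.547 g/mol, so wt% Mg = 24.305/216.547 × 100 = 11.22%.
M((Mg0.61Fe0.39)3KAlSi3O10(OH)2) = 454.156 g/mol, so wt% Mg = 44.478/454.156 × 100 = 9.79%.
11.22 − 9.79 = 1.43 pp.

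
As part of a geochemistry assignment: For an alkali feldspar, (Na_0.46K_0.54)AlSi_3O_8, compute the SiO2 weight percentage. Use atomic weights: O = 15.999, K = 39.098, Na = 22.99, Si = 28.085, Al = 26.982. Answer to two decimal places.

66.53 wt%

M((Na_0.46K_0.54)AlSi_3O_8) = 270.917 g/mol; M(SiO2) = 60.083 g/mol.
Moles SiO2 per formula unit = 3 Si ÷ 1 = 3.0000.
SiO2 fraction = (3.0000 × 60.083) / 270.917 = 180.249/270.917 = 0.6653.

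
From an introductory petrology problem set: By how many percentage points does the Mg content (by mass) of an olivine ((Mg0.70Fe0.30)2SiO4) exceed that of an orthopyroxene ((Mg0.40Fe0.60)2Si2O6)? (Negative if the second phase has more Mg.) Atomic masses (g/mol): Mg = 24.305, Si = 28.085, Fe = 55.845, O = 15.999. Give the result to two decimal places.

Mg in (Mg0.70Fe0.30)2SiO4: molar mass 159.615 g/mol; 1.40×24.305 = 34.027 g → 21.32 wt%.
Mg in (Mg0.40Fe0.60)2Si2O6: molar mass 238.622 g/mol; 0.80×24.305 = 19.444 g → 8.15 wt%.
Difference = 21.32 − 8.15 = 13.17 percentage points.

13.17 percentage points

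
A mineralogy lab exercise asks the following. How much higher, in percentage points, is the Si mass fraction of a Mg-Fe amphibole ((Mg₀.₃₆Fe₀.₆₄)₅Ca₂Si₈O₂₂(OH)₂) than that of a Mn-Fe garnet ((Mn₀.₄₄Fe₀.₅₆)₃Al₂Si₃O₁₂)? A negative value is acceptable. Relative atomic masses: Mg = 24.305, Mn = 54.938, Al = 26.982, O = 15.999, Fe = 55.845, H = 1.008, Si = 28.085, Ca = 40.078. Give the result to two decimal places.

7.63 percentage points

M((Mg₀.₃₆Fe₀.₆₄)₅Ca₂Si₈O₂₂(OH)₂) = 913.281 g/mol, so wt% Si = 224.680/913.281 × 100 = 24.60%.
M((Mn₀.₄₄Fe₀.₅₆)₃Al₂Si₃O₁₂) = 496.545 g/mol, so wt% Si = 84.255/496.545 × 100 = 16.97%.
24.60 − 16.97 = 7.63 pp.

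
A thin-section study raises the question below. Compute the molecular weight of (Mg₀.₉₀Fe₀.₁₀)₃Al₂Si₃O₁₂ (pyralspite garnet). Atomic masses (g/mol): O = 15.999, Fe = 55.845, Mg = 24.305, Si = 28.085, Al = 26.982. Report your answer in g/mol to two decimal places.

412.58 g/mol

M = 2.70·24.305 + 0.30·55.845 + 2·26.982 + 3·28.085 + 12·15.999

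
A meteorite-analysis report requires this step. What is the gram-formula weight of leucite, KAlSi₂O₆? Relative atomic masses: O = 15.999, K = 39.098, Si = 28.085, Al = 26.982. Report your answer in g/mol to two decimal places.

M = 1·39.098 + 1·26.982 + 2·28.085 + 6·15.999

218.24 g/mol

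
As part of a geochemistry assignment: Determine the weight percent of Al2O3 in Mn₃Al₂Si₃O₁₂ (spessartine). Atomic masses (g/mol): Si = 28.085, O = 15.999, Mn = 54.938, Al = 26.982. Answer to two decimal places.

20.60 wt%

M(Mn₃Al₂Si₃O₁₂) = 495.021 g/mol; M(Al2O3) = 101.961 g/mol.
Moles Al2O3 per formula unit = 2 Al ÷ 2 = 1.0000.
Al2O3 fraction = (1.0000 × 101.961) / 495.021 = 101.961/495.021 = 0.2060.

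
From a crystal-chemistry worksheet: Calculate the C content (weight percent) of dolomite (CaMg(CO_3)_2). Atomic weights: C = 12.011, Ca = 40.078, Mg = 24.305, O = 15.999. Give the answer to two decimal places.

M(CaMg(CO_3)_2) = 184.399 g/mol.
C contributes 2 × 12.011 = 24.022 g per mole.
24.022/184.399 = 0.1303 → 13.03%.

13.03 weight percent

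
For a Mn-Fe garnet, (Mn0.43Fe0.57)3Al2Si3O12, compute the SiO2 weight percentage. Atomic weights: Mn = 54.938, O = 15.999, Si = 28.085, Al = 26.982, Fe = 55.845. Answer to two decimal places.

36.30 wt%

Formula mass = 496.572 g/mol.
3 Si → 3.0000 mol SiO2 per formula unit; M(SiO2) = 60.083, so SiO2 mass = 180.249 g.
180.249/496.572 × 100 = 36.30 wt%.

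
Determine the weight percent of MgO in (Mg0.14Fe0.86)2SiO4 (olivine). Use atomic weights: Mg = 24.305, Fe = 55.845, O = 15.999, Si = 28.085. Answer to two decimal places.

5.79 wt%

M((Mg0.14Fe0.86)2SiO4) = 194.940 g/mol; M(MgO) = 40.304 g/mol.
Moles MgO per formula unit = 0.28 Mg ÷ 1 = 0.2800.
MgO fraction = (0.2800 × 40.304) / 194.940 = 11.285/194.940 = 0.0579.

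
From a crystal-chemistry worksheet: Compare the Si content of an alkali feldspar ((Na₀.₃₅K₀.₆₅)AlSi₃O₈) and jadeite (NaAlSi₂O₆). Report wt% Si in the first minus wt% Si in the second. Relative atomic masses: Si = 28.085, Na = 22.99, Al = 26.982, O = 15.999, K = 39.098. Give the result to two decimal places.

3.11 percentage points

M((Na₀.₃₅K₀.₆₅)AlSi₃O₈) = 272.689 g/mol, so wt% Si = 84.255/272.689 × 100 = 30.90%.
M(NaAlSi₂O₆) = 202.136 g/mol, so wt% Si = 56.170/202.136 × 100 = 27.79%.
30.90 − 27.79 = 3.11 pp.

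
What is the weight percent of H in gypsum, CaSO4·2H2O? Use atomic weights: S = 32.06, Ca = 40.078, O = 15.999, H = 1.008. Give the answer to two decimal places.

2.34 mass %

Formula mass = 1·40.078 + 1·32.06 + 6·15.999 + 4·1.008 = 172.164 g/mol, of which 4.032 g is H.
So H makes up 4.032/172.164 = 0.0234 of the mass, i.e. 2.34%.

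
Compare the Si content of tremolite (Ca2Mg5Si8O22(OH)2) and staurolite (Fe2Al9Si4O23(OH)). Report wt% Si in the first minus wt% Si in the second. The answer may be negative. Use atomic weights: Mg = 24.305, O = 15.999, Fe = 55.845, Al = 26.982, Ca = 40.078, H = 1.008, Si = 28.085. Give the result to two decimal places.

14.47 percentage points

Si in Ca2Mg5Si8O22(OH)2: molar mass 812.353 g/mol; 8×28.085 = 224.680 g → 27.66 wt%.
Si in Fe2Al9Si4O23(OH): molar mass 851.852 g/mol; 4×28.085 = 112.340 g → 13.19 wt%.
Difference = 27.66 − 13.19 = 14.47 percentage points.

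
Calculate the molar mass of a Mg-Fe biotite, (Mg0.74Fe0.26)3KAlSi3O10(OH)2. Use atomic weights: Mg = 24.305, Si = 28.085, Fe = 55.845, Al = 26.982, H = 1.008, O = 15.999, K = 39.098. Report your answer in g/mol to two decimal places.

The formula mass is the sum 2.22·24.305 + 0.78·55.845 + 1·39.098 + 1·26.982 + 3·28.085 + 12·15.999 + 2·1.008.

441.86 g/mol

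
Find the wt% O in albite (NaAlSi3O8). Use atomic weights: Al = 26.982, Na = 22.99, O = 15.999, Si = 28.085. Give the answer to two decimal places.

48.81 wt%

Formula mass = 1×22.99 + 1×26.982 + 3×28.085 + 8×15.999 = 262.219 g/mol, of which 127.992 g is O.
So O makes up 127.992/262.219 = 0.4881 of the mass, i.e. 48.81%.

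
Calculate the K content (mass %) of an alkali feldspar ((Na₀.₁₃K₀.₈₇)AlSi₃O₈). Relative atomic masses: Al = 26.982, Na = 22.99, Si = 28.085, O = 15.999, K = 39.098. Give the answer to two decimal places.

12.31 mass %

M((Na₀.₁₃K₀.₈₇)AlSi₃O₈) = 276.233 g/mol.
K contributes 0.87 × 39.098 = 34.015 g per mole.
34.015/276.233 = 0.1231 → 12.31%.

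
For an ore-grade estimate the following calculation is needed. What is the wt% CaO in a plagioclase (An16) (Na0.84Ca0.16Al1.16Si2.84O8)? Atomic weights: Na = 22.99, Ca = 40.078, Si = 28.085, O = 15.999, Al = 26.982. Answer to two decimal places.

3.39 wt%

Molar mass of Na0.84Ca0.16Al1.16Si2.84O8 = 0.84·22.99 + 0.16·40.078 + 1.16·26.982 + 2.84·28.085 + 8·15.999 = 264.777 g/mol.
Each formula unit contains 0.16 Ca, equivalent to 0.16/1 = 0.1600 mol CaO.
M(CaO) = 1×40.078 + 1×15.999 = 56.077 g/mol.
Mass of CaO per formula unit = 0.1600 × 56.077 = 8.972 g.
CaO wt% = 8.972 / 264.777 × 100 = 3.39%.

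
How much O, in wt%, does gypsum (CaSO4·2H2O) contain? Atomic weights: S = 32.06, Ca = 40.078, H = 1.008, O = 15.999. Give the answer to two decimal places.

Molar mass of CaSO4·2H2O: 1*40.078 + 1*32.06 + 6*15.999 + 4*1.008 = 172.164 g/mol.
Mass of O per formula unit: 6 × 15.999 = 95.994 g.
Weight fraction O = 95.994 / 172.164 = 0.5576.

55.76 wt%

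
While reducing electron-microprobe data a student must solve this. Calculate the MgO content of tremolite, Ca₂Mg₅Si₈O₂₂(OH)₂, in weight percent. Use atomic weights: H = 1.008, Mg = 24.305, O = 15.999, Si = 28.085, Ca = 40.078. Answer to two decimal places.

24.81 wt%

M(Ca₂Mg₅Si₈O₂₂(OH)₂) = 812.353 g/mol; M(MgO) = 40.304 g/mol.
Moles MgO per formula unit = 5 Mg ÷ 1 = 5.0000.
MgO fraction = (5.0000 × 40.304) / 812.353 = 201.520/812.353 = 0.2481.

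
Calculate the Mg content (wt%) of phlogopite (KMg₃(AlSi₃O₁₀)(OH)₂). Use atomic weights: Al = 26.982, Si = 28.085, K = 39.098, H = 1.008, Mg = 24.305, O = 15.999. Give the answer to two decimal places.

17.47 wt%

Molar mass of KMg₃(AlSi₃O₁₀)(OH)₂: 1·39.098 + 3·24.305 + 1·26.982 + 3·28.085 + 12·15.999 + 2·1.008 = 417.254 g/mol.
Mass of Mg per formula unit: 3 × 24.305 = 72.915 g.
Weight fraction Mg = 72.915 / 417.254 = 0.1747.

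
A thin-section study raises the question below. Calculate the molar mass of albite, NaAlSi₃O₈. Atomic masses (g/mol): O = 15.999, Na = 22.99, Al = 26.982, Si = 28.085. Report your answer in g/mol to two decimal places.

262.22 g/mol

Na: 1 × 22.99 = 22.9900
Al: 1 × 26.982 = 26.9820
Si: 3 × 28.085 = 84.2550
O: 8 × 15.999 = 127.9920
Summing the contributions gives the formula mass.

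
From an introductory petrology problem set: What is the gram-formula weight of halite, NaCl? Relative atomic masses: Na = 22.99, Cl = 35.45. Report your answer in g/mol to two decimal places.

58.44 g/mol

M = 1(22.99) + 1(35.45)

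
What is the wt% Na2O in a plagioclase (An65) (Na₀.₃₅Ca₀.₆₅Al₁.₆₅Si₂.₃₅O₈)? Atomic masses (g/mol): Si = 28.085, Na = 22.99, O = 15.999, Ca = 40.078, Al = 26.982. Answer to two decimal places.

3.98 wt%

Molar mass of Na₀.₃₅Ca₀.₆₅Al₁.₆₅Si₂.₃₅O₈ = 0.35×22.99 + 0.65×40.078 + 1.65×26.982 + 2.35×28.085 + 8×15.999 = 272.609 g/mol.
Each formula unit contains 0.35 Na, equivalent to 0.35/2 = 0.1750 mol Na2O.
M(Na2O) = 2×22.99 + 1×15.999 = 61.979 g/mol.
Mass of Na2O per formula unit = 0.1750 × 61.979 = 10.846 g.
Na2O wt% = 10.846 / 272.609 × 100 = 3.98%.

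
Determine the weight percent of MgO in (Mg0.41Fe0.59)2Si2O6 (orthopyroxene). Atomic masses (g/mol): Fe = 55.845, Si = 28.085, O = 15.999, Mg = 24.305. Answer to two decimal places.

M((Mg0.41Fe0.59)2Si2O6) = 237.991 g/mol; M(MgO) = 40.304 g/mol.
Moles MgO per formula unit = 0.82 Mg ÷ 1 = 0.8200.
MgO fraction = (0.8200 × 40.304) / 237.991 = 33.049/237.991 = 0.1389.

13.89 wt%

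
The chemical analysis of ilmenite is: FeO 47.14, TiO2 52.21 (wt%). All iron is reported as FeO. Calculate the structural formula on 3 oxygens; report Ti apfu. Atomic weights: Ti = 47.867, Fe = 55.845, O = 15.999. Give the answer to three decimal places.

0.999 Ti apfu

FeO (M=71.844): mol = 0.65614; Fe = 0.65614, O = 0.65614.
TiO2 (M=79.865): mol = 0.65373; Ti = 0.65373, O = 1.30746.
ΣO = 1.96360; factor = 3/ΣO = 1.52781.
Ti apfu = 0.65373 × 1.52781 = 0.999.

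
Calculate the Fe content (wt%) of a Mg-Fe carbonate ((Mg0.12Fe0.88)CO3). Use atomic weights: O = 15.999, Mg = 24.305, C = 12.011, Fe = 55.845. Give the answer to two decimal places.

43.85 wt%

Formula mass = 0.12*24.305 + 0.88*55.845 + 1*12.011 + 3*15.999 = 112.068 g/mol, of which 49.144 g is Fe.
So Fe makes up 49.144/112.068 = 0.4385 of the mass, i.e. 43.85%.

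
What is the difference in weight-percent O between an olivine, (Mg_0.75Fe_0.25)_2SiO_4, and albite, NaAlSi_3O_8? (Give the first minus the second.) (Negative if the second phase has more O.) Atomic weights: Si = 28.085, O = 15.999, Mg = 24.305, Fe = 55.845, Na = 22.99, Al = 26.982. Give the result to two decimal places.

-7.91 percentage points

First mineral: 63.996 g O in 156.461 g formula = 40.90 wt% O.
Second mineral: 127.992 g O in 262.219 g formula = 48.81 wt% O.
40.90% − 48.81% gives a difference of -7.91 percentage points.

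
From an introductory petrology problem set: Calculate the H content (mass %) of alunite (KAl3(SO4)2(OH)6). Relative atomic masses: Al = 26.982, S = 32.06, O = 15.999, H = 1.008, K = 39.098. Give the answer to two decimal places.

1.46 mass %

M(KAl3(SO4)2(OH)6) = 414.198 g/mol.
H contributes 6 × 1.008 = 6.048 g per mole.
6.048/414.198 = 0.0146 → 1.46%.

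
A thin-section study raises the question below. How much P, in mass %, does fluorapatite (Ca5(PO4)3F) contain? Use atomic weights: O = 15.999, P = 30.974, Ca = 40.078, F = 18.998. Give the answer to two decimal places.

Molar mass of Ca5(PO4)3F: 5*40.078 + 3*30.974 + 12*15.999 + 1*18.998 = 504.298 g/mol.
Mass of P per formula unit: 3 × 30.974 = 92.922 g.
Weight fraction P = 92.922 / 504.298 = 0.1843.

18.43 mass %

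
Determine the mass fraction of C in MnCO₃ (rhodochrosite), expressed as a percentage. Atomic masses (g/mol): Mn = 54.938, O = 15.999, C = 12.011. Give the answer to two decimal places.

10.45 wt%

M(MnCO₃) = 114.946 g/mol.
C contributes 1 × 12.011 = 12.011 g per mole.
12.011/114.946 = 0.1045 → 10.45%.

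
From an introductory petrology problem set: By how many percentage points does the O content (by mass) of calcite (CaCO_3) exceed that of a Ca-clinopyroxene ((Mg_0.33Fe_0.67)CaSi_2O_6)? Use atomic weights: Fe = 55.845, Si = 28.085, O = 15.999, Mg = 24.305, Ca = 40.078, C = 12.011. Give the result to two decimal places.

7.57 percentage points

First mineral: 47.997 g O in 100.086 g formula = 47.96 wt% O.
Second mineral: 95.994 g O in 237.679 g formula = 40.39 wt% O.
47.96% − 40.39% gives a difference of 7.57 percentage points.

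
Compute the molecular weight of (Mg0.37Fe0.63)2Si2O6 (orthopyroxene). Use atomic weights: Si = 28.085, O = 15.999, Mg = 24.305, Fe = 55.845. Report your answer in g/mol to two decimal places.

240.51 g/mol

The formula mass is the sum 0.74(24.305) + 1.26(55.845) + 2(28.085) + 6(15.999).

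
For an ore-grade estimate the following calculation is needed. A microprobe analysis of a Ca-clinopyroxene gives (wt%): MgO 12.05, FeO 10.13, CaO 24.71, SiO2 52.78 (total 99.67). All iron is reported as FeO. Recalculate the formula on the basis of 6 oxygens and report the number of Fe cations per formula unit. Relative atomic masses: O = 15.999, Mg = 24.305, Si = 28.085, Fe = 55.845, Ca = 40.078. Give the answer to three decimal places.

MgO: 12.05/40.304 = 0.29898 mol → 0.29898 mol Mg, 0.29898 mol O.
FeO: 10.13/71.844 = 0.14100 mol → 0.14100 mol Fe, 0.14100 mol O.
CaO: 24.71/56.077 = 0.44064 mol → 0.44064 mol Ca, 0.44064 mol O.
SiO2: 52.78/60.083 = 0.87845 mol → 0.87845 mol Si, 1.75690 mol O.
Total oxygen = 2.63752 mol. Normalization factor = 6/2.63752 = 2.27486.
Fe per 6 O = 0.14100 × 2.27486 = 0.321.

0.321 Fe apfu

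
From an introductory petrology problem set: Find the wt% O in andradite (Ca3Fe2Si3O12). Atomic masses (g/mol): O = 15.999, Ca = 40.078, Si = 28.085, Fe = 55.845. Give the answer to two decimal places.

37.78 weight percent

Molar mass of Ca3Fe2Si3O12: 3*40.078 + 2*55.845 + 3*28.085 + 12*15.999 = 508.167 g/mol.
Mass of O per formula unit: 12 × 15.999 = 191.988 g.
Weight fraction O = 191.988 / 508.167 = 0.3778.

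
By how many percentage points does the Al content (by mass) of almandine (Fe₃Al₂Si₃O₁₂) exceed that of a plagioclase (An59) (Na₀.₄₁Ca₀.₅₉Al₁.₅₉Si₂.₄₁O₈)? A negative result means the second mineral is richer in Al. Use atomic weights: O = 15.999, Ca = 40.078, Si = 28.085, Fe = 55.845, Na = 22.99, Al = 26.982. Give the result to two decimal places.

Al in Fe₃Al₂Si₃O₁₂: molar mass 497.742 g/mol; 2×26.982 = 53.964 g → 10.84 wt%.
Al in Na₀.₄₁Ca₀.₅₉Al₁.₅₉Si₂.₄₁O₈: molar mass 271.650 g/mol; 1.59×26.982 = 42.901 g → 15.79 wt%.
Difference = 10.84 − 15.79 = -4.95 percentage points.

-4.95 percentage points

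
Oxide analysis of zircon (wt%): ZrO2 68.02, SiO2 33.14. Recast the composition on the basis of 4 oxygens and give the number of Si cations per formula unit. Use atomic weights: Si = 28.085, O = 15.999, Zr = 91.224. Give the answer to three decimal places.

1.000 Si apfu

ZrO2 (M=123.222): mol = 0.55201; Zr = 0.55201, O = 1.10402.
SiO2 (M=60.083): mol = 0.55157; Si = 0.55157, O = 1.10314.
ΣO = 2.20716; factor = 4/ΣO = 1.81228.
Si apfu = 0.55157 × 1.81228 = 1.000.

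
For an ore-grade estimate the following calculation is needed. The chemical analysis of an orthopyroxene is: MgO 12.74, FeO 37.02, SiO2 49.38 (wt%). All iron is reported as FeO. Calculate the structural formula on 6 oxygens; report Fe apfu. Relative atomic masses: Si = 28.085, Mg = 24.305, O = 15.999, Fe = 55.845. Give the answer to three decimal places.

12.74 wt% MgO ÷ 40.304 g/mol = 0.31610 mol, giving 0.31610 Mg and 0.31610 O.
37.02 wt% FeO ÷ 71.844 g/mol = 0.51528 mol, giving 0.51528 Fe and 0.51528 O.
49.38 wt% SiO2 ÷ 60.083 g/mol = 0.82186 mol, giving 0.82186 Si and 1.64372 O.
Oxygen sums to 2.47510; scaling by 6/2.47510 = 2.42414 puts the formula on 6 O.
Fe: 0.51528 × 2.42414 = 1.249 atoms per formula unit.

1.249 Fe apfu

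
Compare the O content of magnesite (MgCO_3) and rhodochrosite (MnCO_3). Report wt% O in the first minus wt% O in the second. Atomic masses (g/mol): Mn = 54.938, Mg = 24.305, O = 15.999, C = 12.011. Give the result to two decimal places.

M(MgCO_3) = 84.313 g/mol, so wt% O = 47.997/84.313 × 100 = 56.93%.
M(MnCO_3) = 114.946 g/mol, so wt% O = 47.997/114.946 × 100 = 41.76%.
56.93 − 41.76 = 15.17 pp.

15.17 percentage points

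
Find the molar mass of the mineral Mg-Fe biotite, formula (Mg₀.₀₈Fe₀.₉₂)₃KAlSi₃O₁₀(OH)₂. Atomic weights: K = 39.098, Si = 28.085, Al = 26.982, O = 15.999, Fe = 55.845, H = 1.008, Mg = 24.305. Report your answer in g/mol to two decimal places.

M = 0.24×24.305 + 2.76×55.845 + 1×39.098 + 1×26.982 + 3×28.085 + 12×15.999 + 2×1.008

504.30 g/mol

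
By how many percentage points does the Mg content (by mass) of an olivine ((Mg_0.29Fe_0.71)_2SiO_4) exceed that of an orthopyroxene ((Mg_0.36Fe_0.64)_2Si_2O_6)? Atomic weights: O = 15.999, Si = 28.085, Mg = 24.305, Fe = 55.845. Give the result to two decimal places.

0.34 percentage points

First mineral: 14.097 g Mg in 185.478 g formula = 7.60 wt% Mg.
Second mineral: 17.500 g Mg in 241.145 g formula = 7.26 wt% Mg.
7.60% − 7.26% gives a difference of 0.34 percentage points.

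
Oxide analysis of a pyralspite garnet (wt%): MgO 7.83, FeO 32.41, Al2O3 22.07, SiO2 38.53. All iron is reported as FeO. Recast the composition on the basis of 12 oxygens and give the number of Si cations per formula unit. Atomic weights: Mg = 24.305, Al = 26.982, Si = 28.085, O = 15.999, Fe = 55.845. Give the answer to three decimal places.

2.986 Si apfu

MgO: 7.83/40.304 = 0.19427 mol → 0.19427 mol Mg, 0.19427 mol O.
FeO: 32.41/71.844 = 0.45112 mol → 0.45112 mol Fe, 0.45112 mol O.
Al2O3: 22.07/101.961 = 0.21646 mol → 0.43292 mol Al, 0.64938 mol O.
SiO2: 38.53/60.083 = 0.64128 mol → 0.64128 mol Si, 1.28256 mol O.
Total oxygen = 2.57733 mol. Normalization factor = 12/2.57733 = 4.65598.
Si per 12 O = 0.64128 × 4.65598 = 2.986.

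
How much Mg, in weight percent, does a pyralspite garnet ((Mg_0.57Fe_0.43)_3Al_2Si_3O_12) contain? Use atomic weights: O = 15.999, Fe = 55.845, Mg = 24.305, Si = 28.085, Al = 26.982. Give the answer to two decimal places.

Formula mass = 1.71*24.305 + 1.29*55.845 + 2*26.982 + 3*28.085 + 12*15.999 = 443.809 g/mol, of which 41.562 g is Mg.
So Mg makes up 41.562/443.809 = 0.0936 of the mass, i.e. 9.36%.

9.36 weight percent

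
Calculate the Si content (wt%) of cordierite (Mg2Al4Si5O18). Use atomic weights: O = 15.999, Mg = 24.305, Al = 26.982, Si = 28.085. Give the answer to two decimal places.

24.01 wt%

Molar mass of Mg2Al4Si5O18: 2×24.305 + 4×26.982 + 5×28.085 + 18×15.999 = 584.945 g/mol.
Mass of Si per formula unit: 5 × 28.085 = 140.425 g.
Weight fraction Si = 140.425 / 584.945 = 0.2401.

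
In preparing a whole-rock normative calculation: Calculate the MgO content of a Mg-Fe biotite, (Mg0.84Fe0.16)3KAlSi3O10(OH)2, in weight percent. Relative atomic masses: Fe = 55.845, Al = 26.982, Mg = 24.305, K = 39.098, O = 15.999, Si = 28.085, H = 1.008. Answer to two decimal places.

Molar mass of (Mg0.84Fe0.16)3KAlSi3O10(OH)2 = 2.52×24.305 + 0.48×55.845 + 1×39.098 + 1×26.982 + 3×28.085 + 12×15.999 + 2×1.008 = 432.393 g/mol.
Each formula unit contains 2.52 Mg, equivalent to 2.52/1 = 2.5200 mol MgO.
M(MgO) = 1×24.305 + 1×15.999 = 40.304 g/mol.
Mass of MgO per formula unit = 2.5200 × 40.304 = 101.566 g.
MgO wt% = 101.566 / 432.393 × 100 = 23.49%.

23.49 wt%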